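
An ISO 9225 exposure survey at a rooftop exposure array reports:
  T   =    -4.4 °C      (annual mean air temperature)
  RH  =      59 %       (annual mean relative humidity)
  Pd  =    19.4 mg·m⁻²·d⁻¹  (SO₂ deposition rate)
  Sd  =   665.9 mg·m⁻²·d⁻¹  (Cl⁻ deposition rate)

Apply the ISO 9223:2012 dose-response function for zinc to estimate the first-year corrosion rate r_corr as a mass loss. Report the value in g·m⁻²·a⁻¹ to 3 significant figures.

r_corr = 8.57 g·m⁻²·a⁻¹

zinc: T≤10 °C ⇒ hinge +0.038·(-4.4−10) = -0.5472
  sulphur-dioxide contribution → 0.4152 μm/a
  chloride contribution → 0.7851 μm/a
  ⇒ r_corr(zinc) = 1.2 μm/a
Convert to mass loss: 1.2 μm/a × 7.14 g/cm³ = 8.57 g·m⁻²·a⁻¹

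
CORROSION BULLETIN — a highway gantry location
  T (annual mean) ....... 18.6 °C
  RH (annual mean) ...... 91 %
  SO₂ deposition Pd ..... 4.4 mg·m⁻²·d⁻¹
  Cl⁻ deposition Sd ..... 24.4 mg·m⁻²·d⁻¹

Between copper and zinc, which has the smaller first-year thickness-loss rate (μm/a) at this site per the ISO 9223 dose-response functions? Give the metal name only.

copper: f(T) = -0.080·(T−10) [T>10 °C] = -0.6880
  Pd branch = 0.0053·Pd^0.26·e^(0.059·RH+f) = 0.8404 μm/a
  Sd branch = 0.01025·Sd^0.27·e^(0.036·RH+0.049·T) = 1.599 μm/a
  sum: 0.8404 + 1.599 → r_corr = 2.44 μm/a
zinc: T>10 °C ⇒ hinge -0.071·(18.6−10) = -0.6106
  Pd branch = 0.0129·Pd^0.44·e^(0.046·RH+f) = 0.8841 μm/a
  Sd branch = 0.0175·Sd^0.57·e^(0.008·RH+0.085·T) = 1.088 μm/a
  sum: 0.8841 + 1.088 → r_corr = 1.972 μm/a
Ordering by μm/a: copper (2.44) > zinc (1.97)

zinc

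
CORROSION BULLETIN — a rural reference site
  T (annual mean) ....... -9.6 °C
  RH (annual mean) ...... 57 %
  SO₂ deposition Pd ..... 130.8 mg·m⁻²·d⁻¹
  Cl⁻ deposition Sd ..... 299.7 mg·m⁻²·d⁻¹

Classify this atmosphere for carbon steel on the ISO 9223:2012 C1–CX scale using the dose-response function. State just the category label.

C2

carbon steel: f(T) = +0.150·(T−10) [T≤10 °C] = -2.9400
  sulphur-dioxide contribution → 3.689 μm/a
  chloride contribution → 15.64 μm/a
  ⇒ r_corr(carbon steel) = 19.33 μm/a
ISO 9223 Table 2 (carbon steel): 1.3 < 19.3 ≤ 25 μm/a ⇒ C2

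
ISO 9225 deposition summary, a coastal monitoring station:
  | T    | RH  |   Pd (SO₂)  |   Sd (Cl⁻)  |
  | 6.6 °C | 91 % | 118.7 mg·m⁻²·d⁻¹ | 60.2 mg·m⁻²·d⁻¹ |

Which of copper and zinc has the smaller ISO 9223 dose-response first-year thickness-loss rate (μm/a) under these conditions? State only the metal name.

copper: f(T) = +0.126·(T−10) [T≤10 °C] = -0.4284
  sulphur-dioxide contribution → 2.566 μm/a
  chloride contribution → 1.133 μm/a
  total first-year rate 3.7 μm/a
zinc: temperature factor f = +0.038·(-3.4) = -0.1292
  sulphur-dioxide contribution → 6.098 μm/a
  chloride contribution → 0.6565 μm/a
  ⇒ r_corr(zinc) = 6.755 μm/a
Ordering by μm/a: zinc (6.75) > copper (3.7)

copper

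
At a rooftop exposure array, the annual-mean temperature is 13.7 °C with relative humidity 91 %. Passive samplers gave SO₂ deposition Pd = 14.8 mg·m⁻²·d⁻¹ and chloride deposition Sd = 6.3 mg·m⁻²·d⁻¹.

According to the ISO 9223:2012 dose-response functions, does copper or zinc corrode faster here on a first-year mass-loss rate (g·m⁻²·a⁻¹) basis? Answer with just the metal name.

copper

copper: T>10 °C ⇒ hinge -0.080·(13.7−10) = -0.2960
  sulphur-dioxide contribution → 1.705 μm/a
  chloride contribution → 0.8726 μm/a
  total first-year rate 2.578 μm/a
  mass loss = 2.578 μm/a × 8.96 g/cm³ = 23.1 g·m⁻²·a⁻¹
zinc: T>10 °C ⇒ hinge -0.071·(13.7−10) = -0.2627
  sulphur-dioxide contribution → 2.135 μm/a
  chloride contribution → 0.3316 μm/a
  total first-year rate 2.466 μm/a
  mass loss = 2.466 μm/a × 7.14 g/cm³ = 17.61 g·m⁻²·a⁻¹
Ordering by g·m⁻²·a⁻¹: copper (23.1) > zinc (17.6)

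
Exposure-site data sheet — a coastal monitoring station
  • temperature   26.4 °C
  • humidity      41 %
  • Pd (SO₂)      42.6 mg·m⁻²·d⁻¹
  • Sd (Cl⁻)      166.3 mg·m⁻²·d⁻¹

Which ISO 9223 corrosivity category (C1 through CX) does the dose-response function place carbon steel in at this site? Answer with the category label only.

C3

carbon steel: f(T) = -0.054·(T−10) [T>10 °C] = -0.8856
  SO₂ term: 1.77·42.6^0.52·exp(0.02·41-0.8856) = 11.66
  Sd branch = 0.102·Sd^0.62·e^(0.033·RH+0.04·T) = 27.03 μm/a
  sum: 11.66 + 27.03 → r_corr = 38.69 μm/a
38.7 μm/a falls in (25, 50] for carbon steel → category C3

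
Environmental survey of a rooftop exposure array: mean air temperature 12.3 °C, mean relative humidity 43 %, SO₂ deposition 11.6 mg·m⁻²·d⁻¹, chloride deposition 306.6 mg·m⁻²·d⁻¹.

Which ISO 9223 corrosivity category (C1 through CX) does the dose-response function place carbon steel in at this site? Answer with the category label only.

carbon steel: temperature factor f = -0.054·(2.3) = -0.1242
  Pd branch = 1.77·Pd^0.52·e^(0.02·RH+f) = 13.21 μm/a
  Cl⁻ term: 0.102·306.6^0.62·exp(0.033·43+0.04·12.3) = 24
  r_corr = 13.21 + 24 = 37.21 μm/a
37.2 μm/a falls in (25, 50] for carbon steel → category C3

C3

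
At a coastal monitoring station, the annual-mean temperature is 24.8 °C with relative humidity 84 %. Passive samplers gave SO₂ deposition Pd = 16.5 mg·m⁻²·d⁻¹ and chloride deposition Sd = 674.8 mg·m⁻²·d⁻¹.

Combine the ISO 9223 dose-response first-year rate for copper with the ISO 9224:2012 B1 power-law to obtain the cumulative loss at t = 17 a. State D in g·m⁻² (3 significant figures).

copper: T>10 °C ⇒ hinge -0.080·(24.8−10) = -1.1840
  SO₂ term: 0.0053·16.5^0.26·exp(0.059·84-1.1840) = 0.4775
  Cl⁻ term: 0.01025·674.8^0.27·exp(0.036·84+0.049·24.8) = 4.127
  sum: 0.4775 + 4.127 → r_corr = 4.605 μm/a
Power-law: D(17) = r_corr · 17^0.667
  D(17) = 4.605 × 17^0.667 = 4.605 × 6.618 = 30.47 μm
  Mass loss = 30.47 μm × 8.96 g/cm³ = 273 g·m⁻²

D(17) = 273 g·m⁻²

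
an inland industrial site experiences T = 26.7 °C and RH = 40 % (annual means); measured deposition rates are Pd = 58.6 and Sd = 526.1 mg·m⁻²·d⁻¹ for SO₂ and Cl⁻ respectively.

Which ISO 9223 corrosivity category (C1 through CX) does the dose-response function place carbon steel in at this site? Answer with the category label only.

carbon steel: T>10 °C ⇒ hinge -0.054·(26.7−10) = -0.9018
  sulphur-dioxide contribution → 13.28 μm/a
  chloride contribution → 54.05 μm/a
  ⇒ r_corr(carbon steel) = 67.32 μm/a
67.3 μm/a falls in (50, 80] for carbon steel → category C4

C4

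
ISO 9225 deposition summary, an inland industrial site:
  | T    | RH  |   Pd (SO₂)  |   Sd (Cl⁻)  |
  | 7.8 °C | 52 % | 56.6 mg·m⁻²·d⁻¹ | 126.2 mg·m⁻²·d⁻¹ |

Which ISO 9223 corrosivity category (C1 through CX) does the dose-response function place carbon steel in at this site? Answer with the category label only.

C3

carbon steel: temperature factor f = +0.150·(-2.2) = -0.3300
  SO₂ term: 1.77·56.6^0.52·exp(0.02·52-0.3300) = 29.36
  Sd branch = 0.102·Sd^0.62·e^(0.033·RH+0.04·T) = 15.56 μm/a
  sum: 29.36 + 15.56 → r_corr = 44.92 μm/a
Category bounds: 25…50 μm/a bracket r_corr ⇒ C3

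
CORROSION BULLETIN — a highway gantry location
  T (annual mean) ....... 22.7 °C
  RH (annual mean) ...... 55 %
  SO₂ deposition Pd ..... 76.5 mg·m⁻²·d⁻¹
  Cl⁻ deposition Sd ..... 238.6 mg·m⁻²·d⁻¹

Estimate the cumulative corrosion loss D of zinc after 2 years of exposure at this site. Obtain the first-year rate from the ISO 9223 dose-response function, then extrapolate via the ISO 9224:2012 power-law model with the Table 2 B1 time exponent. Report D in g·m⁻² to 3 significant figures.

D(2) = 58.7 g·m⁻²

zinc: f(T) = -0.071·(T−10) [T>10 °C] = -0.9017
  sulphur-dioxide contribution → 0.4432 μm/a
  chloride contribution → 4.24 μm/a
  ⇒ r_corr(zinc) = 4.683 μm/a
Power-law: D(2) = r_corr · 2^0.813
  D(2) = 4.683 × 2^0.813 = 4.683 × 1.757 = 8.228 μm
  Mass loss = 8.228 μm × 7.14 g/cm³ = 58.75 g·m⁻²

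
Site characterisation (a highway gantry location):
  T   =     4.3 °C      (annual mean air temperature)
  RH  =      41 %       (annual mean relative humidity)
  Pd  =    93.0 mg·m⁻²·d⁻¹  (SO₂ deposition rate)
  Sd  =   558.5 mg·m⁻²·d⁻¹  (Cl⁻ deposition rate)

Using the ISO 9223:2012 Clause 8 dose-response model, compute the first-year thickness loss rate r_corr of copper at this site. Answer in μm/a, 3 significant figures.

r_corr = 0.400 μm/a

copper: f(T) = +0.126·(T−10) [T≤10 °C] = -0.7182
  Pd branch = 0.0053·Pd^0.26·e^(0.059·RH+f) = 0.09435 μm/a
  Cl⁻ term: 0.01025·558.5^0.27·exp(0.036·41+0.049·4.3) = 0.3055
  sum: 0.09435 + 0.3055 → r_corr = 0.3998 μm/a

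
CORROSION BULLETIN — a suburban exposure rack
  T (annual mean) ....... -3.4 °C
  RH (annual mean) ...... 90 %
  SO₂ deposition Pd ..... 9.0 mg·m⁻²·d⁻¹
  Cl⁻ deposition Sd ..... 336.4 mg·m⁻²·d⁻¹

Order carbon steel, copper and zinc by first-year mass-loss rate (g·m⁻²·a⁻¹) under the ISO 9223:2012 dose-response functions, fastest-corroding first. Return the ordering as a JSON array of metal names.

["carbon steel", "zinc", "copper"]

carbon steel: temperature factor f = +0.150·(-13.4) = -2.0100
  sulphur-dioxide contribution → 4.498 μm/a
  chloride contribution → 63.98 μm/a
  total first-year rate 68.48 μm/a
  mass loss = 68.48 μm/a × 7.85 g/cm³ = 537.5 g·m⁻²·a⁻¹
copper: T≤10 °C ⇒ hinge +0.126·(-3.4−10) = -1.6884
  sulphur-dioxide contribution → 0.3509 μm/a
  chloride contribution → 1.066 μm/a
  total first-year rate 1.417 μm/a
  mass loss = 1.417 μm/a × 8.96 g/cm³ = 12.7 g·m⁻²·a⁻¹
zinc: temperature factor f = +0.038·(-13.4) = -0.5092
  sulphur-dioxide contribution → 1.28 μm/a
  chloride contribution → 0.7422 μm/a
  ⇒ r_corr(zinc) = 2.022 μm/a
  mass loss = 2.022 μm/a × 7.14 g/cm³ = 14.44 g·m⁻²·a⁻¹
Ordering by g·m⁻²·a⁻¹: carbon steel (538) > zinc (14.4) > copper (12.7)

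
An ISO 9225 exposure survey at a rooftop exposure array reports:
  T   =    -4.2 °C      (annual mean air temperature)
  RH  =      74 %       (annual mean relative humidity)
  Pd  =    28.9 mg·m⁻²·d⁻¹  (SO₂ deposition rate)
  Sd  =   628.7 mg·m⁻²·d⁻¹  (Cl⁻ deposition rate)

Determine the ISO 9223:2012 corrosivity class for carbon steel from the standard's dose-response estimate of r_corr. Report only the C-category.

C4

carbon steel: T≤10 °C ⇒ hinge +0.150·(-4.2−10) = -2.1300
  SO₂ term: 1.77·28.9^0.52·exp(0.02·74-2.1300) = 5.313
  Sd branch = 0.102·Sd^0.62·e^(0.033·RH+0.04·T) = 53.85 μm/a
  sum: 5.313 + 53.85 → r_corr = 59.17 μm/a
59.2 μm/a falls in (50, 80] for carbon steel → category C4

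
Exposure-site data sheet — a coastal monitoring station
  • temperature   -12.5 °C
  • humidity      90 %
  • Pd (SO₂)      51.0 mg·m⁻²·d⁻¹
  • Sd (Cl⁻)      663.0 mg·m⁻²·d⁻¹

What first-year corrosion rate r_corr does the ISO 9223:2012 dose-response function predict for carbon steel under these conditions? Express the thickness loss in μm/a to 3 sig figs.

r_corr = 70.5 μm/a

carbon steel: f(T) = +0.150·(T−10) [T≤10 °C] = -3.3750
  SO₂ term: 1.77·51.0^0.52·exp(0.02·90-3.3750) = 2.831
  Sd branch = 0.102·Sd^0.62·e^(0.033·RH+0.04·T) = 67.71 μm/a
  sum: 2.831 + 67.71 → r_corr = 70.54 μm/a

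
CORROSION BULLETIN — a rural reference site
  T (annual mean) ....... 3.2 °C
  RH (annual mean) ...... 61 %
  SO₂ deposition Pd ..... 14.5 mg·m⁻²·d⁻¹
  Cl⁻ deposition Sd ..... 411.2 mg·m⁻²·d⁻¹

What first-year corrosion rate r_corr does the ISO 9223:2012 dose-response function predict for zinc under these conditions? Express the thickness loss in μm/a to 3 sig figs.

zinc: temperature factor f = +0.038·(-6.8) = -0.2584
  sulphur-dioxide contribution → 0.5346 μm/a
  chloride contribution → 1.156 μm/a
  ⇒ r_corr(zinc) = 1.691 μm/a

r_corr = 1.69 μm/a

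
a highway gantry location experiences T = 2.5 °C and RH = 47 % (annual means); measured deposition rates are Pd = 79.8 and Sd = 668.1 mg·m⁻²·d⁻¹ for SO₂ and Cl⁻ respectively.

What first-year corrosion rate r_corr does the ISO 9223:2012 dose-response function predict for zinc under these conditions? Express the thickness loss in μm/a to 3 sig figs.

zinc: temperature factor f = +0.038·(-7.5) = -0.2850
  SO₂ term: 0.0129·79.8^0.44·exp(0.046·47-0.2850) = 0.579
  Cl⁻ term: 0.0175·668.1^0.57·exp(0.008·47+0.085·2.5) = 1.285
  sum: 0.579 + 1.285 → r_corr = 1.864 μm/a

r_corr = 1.86 μm/a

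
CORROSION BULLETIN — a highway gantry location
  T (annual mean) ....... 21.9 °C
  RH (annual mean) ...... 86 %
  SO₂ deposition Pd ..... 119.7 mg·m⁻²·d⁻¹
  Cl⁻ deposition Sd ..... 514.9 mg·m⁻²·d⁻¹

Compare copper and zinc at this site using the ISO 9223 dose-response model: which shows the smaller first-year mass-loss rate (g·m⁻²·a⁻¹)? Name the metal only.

copper

copper: temperature factor f = -0.080·(11.9) = -0.9520
  SO₂ term: 0.0053·119.7^0.26·exp(0.059·86-0.9520) = 1.134
  Cl⁻ term: 0.01025·514.9^0.27·exp(0.036·86+0.049·21.9) = 3.577
  sum: 1.134 + 3.577 → r_corr = 4.711 μm/a
  mass loss = 4.711 μm/a × 8.96 g/cm³ = 42.21 g·m⁻²·a⁻¹
zinc: f(T) = -0.071·(T−10) [T>10 °C] = -0.8449
  SO₂ term: 0.0129·119.7^0.44·exp(0.046·86-0.8449) = 2.377
  Cl⁻ term: 0.0175·514.9^0.57·exp(0.008·86+0.085·21.9) = 7.87
  sum: 2.377 + 7.87 → r_corr = 10.25 μm/a
  mass loss = 10.25 μm/a × 7.14 g/cm³ = 73.16 g·m⁻²·a⁻¹
Ordering by g·m⁻²·a⁻¹: zinc (73.2) > copper (42.2)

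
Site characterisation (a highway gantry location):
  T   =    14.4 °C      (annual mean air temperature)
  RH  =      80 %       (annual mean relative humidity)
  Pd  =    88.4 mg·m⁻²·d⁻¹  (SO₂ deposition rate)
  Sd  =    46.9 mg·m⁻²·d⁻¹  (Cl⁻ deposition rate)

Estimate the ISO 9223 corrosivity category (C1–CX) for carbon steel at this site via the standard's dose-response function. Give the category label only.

C5

carbon steel: T>10 °C ⇒ hinge -0.054·(14.4−10) = -0.2376
  SO₂ term: 1.77·88.4^0.52·exp(0.02·80-0.2376) = 71.09
  Sd branch = 0.102·Sd^0.62·e^(0.033·RH+0.04·T) = 27.63 μm/a
  r_corr = 71.09 + 27.63 = 98.72 μm/a
Category bounds: 80…200 μm/a bracket r_corr ⇒ C5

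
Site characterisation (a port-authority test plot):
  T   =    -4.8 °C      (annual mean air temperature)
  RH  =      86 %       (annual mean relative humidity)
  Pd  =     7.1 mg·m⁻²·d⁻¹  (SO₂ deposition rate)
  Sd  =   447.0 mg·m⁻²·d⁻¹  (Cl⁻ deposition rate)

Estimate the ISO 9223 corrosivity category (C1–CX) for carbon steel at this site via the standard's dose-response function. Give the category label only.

carbon steel: T≤10 °C ⇒ hinge +0.150·(-4.8−10) = -2.2200
  SO₂ term: 1.77·7.1^0.52·exp(0.02·86-2.2200) = 2.975
  Cl⁻ term: 0.102·447.0^0.62·exp(0.033·86+0.04·-4.8) = 63.23
  sum: 2.975 + 63.23 → r_corr = 66.21 μm/a
66.2 μm/a falls in (50, 80] for carbon steel → category C4

C4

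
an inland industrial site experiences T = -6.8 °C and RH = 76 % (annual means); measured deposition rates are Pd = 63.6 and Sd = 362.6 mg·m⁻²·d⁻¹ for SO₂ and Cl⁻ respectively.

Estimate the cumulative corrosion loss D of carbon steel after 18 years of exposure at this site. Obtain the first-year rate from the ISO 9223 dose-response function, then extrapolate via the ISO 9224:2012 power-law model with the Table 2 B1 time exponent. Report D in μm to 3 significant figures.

carbon steel: temperature factor f = +0.150·(-16.8) = -2.5200
  sulphur-dioxide contribution → 5.643 μm/a
  chloride contribution → 36.86 μm/a
  total first-year rate 42.5 μm/a
Long-term exponent b (ISO 9224 Table 2, B1) = 0.523
  D(18) = 42.5 × 18^0.523 = 42.5 × 4.534 = 192.7 μm

D(18) = 193 μm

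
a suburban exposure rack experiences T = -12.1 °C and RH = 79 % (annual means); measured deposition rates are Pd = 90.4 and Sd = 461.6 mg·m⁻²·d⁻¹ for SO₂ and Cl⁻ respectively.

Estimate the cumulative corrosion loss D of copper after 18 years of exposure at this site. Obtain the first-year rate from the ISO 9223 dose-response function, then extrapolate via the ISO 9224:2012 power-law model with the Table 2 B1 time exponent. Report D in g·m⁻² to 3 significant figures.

D(18) = 38.3 g·m⁻²

copper: f(T) = +0.126·(T−10) [T≤10 °C] = -2.7846
  sulphur-dioxide contribution → 0.1116 μm/a
  chloride contribution → 0.5102 μm/a
  total first-year rate 0.6218 μm/a
Power-law: D(18) = r_corr · 18^0.667
  D(18) = 0.6218 × 18^0.667 = 0.6218 × 6.875 = 4.275 μm
  Mass loss = 4.275 μm × 8.96 g/cm³ = 38.3 g·m⁻²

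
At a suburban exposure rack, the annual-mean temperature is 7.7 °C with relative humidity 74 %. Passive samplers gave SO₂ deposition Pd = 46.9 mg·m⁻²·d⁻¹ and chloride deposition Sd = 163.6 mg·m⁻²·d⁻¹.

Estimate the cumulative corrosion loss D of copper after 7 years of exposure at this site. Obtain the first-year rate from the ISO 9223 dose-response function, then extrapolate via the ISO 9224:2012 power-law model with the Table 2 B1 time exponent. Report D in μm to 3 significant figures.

copper: f(T) = +0.126·(T−10) [T≤10 °C] = -0.2898
  sulphur-dioxide contribution → 0.8493 μm/a
  chloride contribution → 0.8497 μm/a
  total first-year rate 1.699 μm/a
ISO 9224: D(t) = r_corr · t^b with b = 0.667 (copper, B1)
  D(7) = 1.699 × 7^0.667 = 1.699 × 3.662 = 6.221 μm

D(7) = 6.22 μm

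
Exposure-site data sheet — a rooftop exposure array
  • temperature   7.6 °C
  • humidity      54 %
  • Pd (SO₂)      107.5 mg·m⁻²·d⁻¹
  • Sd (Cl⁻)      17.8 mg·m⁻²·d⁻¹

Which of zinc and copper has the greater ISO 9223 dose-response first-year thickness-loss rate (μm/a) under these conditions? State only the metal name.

zinc: f(T) = +0.038·(T−10) [T≤10 °C] = -0.0912
  Pd branch = 0.0129·Pd^0.44·e^(0.046·RH+f) = 1.106 μm/a
  Sd branch = 0.0175·Sd^0.57·e^(0.008·RH+0.085·T) = 0.2654 μm/a
  sum: 1.106 + 0.2654 → r_corr = 1.371 μm/a
copper: temperature factor f = +0.126·(-2.4) = -0.3024
  Pd branch = 0.0053·Pd^0.26·e^(0.059·RH+f) = 0.3197 μm/a
  Cl⁻ term: 0.01025·17.8^0.27·exp(0.036·54+0.049·7.6) = 0.2261
  r_corr = 0.3197 + 0.2261 = 0.5458 μm/a
Ordering by μm/a: zinc (1.37) > copper (0.546)

zinc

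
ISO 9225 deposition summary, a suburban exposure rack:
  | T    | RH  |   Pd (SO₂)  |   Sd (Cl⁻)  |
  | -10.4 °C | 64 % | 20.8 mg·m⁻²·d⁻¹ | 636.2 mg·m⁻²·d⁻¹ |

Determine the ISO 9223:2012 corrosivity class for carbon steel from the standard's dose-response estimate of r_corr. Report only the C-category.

carbon steel: temperature factor f = +0.150·(-20.4) = -3.0600
  sulphur-dioxide contribution → 1.447 μm/a
  chloride contribution → 30.44 μm/a
  total first-year rate 31.88 μm/a
Category bounds: 25…50 μm/a bracket r_corr ⇒ C3

C3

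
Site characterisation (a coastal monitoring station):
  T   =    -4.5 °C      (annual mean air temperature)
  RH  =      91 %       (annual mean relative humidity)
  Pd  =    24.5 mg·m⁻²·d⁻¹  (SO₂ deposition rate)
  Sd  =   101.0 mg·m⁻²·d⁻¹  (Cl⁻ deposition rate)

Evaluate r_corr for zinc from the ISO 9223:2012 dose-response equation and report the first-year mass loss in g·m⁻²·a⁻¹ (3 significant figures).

zinc: T≤10 °C ⇒ hinge +0.038·(-4.5−10) = -0.5510
  sulphur-dioxide contribution → 1.997 μm/a
  chloride contribution → 0.3432 μm/a
  total first-year rate 2.341 μm/a
Convert to mass loss: 2.341 μm/a × 7.14 g/cm³ = 16.71 g·m⁻²·a⁻¹

r_corr = 16.7 g·m⁻²·a⁻¹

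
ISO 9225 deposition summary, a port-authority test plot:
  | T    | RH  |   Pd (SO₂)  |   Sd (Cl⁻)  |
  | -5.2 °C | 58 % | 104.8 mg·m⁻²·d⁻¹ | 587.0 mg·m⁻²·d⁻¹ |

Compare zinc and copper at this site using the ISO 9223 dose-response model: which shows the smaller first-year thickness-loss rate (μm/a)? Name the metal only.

copper

zinc: temperature factor f = +0.038·(-15.2) = -0.5776
  SO₂ term: 0.0129·104.8^0.44·exp(0.046·58-0.5776) = 0.808
  Cl⁻ term: 0.0175·587.0^0.57·exp(0.008·58+0.085·-5.2) = 0.6772
  sum: 0.808 + 0.6772 → r_corr = 1.485 μm/a
copper: temperature factor f = +0.126·(-15.2) = -1.9152
  Pd branch = 0.0053·Pd^0.26·e^(0.059·RH+f) = 0.08016 μm/a
  Cl⁻ term: 0.01025·587.0^0.27·exp(0.036·58+0.049·-5.2) = 0.3584
  r_corr = 0.08016 + 0.3584 = 0.4386 μm/a
Ordering by μm/a: zinc (1.49) > copper (0.439)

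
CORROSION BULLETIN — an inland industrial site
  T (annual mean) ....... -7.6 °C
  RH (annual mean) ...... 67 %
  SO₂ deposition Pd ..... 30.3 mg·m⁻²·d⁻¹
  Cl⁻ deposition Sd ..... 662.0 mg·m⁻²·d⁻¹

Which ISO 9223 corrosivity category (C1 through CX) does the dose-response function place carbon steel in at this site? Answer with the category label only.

carbon steel: f(T) = +0.150·(T−10) [T≤10 °C] = -2.6400
  Pd branch = 1.77·Pd^0.52·e^(0.02·RH+f) = 2.843 μm/a
  Sd branch = 0.102·Sd^0.62·e^(0.033·RH+0.04·T) = 38.52 μm/a
  sum: 2.843 + 38.52 → r_corr = 41.37 μm/a
41.4 μm/a falls in (25, 50] for carbon steel → category C3

C3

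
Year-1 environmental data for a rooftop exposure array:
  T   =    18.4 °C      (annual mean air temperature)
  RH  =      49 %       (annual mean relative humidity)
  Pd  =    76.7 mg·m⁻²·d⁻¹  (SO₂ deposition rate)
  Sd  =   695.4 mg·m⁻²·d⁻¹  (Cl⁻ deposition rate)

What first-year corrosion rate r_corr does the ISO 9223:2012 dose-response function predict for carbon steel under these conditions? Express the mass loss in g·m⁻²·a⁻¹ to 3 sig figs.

r_corr = 712 g·m⁻²·a⁻¹

carbon steel: f(T) = -0.054·(T−10) [T>10 °C] = -0.4536
  Pd branch = 1.77·Pd^0.52·e^(0.02·RH+f) = 28.62 μm/a
  Cl⁻ term: 0.102·695.4^0.62·exp(0.033·49+0.04·18.4) = 62.04
  sum: 28.62 + 62.04 → r_corr = 90.66 μm/a
Convert to mass loss: 90.66 μm/a × 7.85 g/cm³ = 711.7 g·m⁻²·a⁻¹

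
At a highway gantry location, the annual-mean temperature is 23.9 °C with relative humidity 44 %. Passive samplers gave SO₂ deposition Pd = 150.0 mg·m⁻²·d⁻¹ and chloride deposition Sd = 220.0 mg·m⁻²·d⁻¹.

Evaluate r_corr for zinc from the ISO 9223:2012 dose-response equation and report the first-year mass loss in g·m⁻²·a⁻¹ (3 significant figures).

r_corr = 31.7 g·m⁻²·a⁻¹

zinc: temperature factor f = -0.071·(13.9) = -0.9869
  Pd branch = 0.0129·Pd^0.44·e^(0.046·RH+f) = 0.33 μm/a
  Cl⁻ term: 0.0175·220.0^0.57·exp(0.008·44+0.085·23.9) = 4.105
  sum: 0.33 + 4.105 → r_corr = 4.435 μm/a
Convert to mass loss: 4.435 μm/a × 7.14 g/cm³ = 31.67 g·m⁻²·a⁻¹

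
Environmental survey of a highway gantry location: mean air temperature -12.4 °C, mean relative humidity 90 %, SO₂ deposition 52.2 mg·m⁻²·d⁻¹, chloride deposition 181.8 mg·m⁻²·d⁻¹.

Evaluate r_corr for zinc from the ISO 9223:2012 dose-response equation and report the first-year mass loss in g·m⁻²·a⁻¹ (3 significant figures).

zinc: temperature factor f = +0.038·(-22.4) = -0.8512
  SO₂ term: 0.0129·52.2^0.44·exp(0.046·90-0.8512) = 1.971
  Cl⁻ term: 0.0175·181.8^0.57·exp(0.008·90+0.085·-12.4) = 0.2432
  sum: 1.971 + 0.2432 → r_corr = 2.214 μm/a
Convert to mass loss: 2.214 μm/a × 7.14 g/cm³ = 15.81 g·m⁻²·a⁻¹

r_corr = 15.8 g·m⁻²·a⁻¹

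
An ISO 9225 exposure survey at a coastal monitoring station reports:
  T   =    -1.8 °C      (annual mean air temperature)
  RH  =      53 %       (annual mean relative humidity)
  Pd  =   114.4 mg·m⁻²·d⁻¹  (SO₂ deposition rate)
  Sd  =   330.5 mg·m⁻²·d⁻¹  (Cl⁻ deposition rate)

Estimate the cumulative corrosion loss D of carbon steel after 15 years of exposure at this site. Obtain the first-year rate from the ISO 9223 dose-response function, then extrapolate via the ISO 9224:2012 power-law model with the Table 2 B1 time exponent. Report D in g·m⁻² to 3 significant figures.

D(15) = 975 g·m⁻²

carbon steel: T≤10 °C ⇒ hinge +0.150·(-1.8−10) = -1.7700
  SO₂ term: 1.77·114.4^0.52·exp(0.02·53-1.7700) = 10.23
  Cl⁻ term: 0.102·330.5^0.62·exp(0.033·53+0.04·-1.8) = 19.9
  r_corr = 10.23 + 19.9 = 30.13 μm/a
ISO 9224: D(t) = r_corr · t^b with b = 0.523 (carbon steel, B1)
  D(15) = 30.13 × 15^0.523 = 30.13 × 4.122 = 124.2 μm
  Mass loss = 124.2 μm × 7.85 g/cm³ = 974.9 g·m⁻²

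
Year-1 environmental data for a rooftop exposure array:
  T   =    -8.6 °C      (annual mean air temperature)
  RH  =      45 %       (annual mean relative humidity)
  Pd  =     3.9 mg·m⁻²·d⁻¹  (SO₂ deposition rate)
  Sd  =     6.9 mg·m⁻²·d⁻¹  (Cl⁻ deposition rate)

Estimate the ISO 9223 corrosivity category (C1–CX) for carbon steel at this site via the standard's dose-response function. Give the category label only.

C2

carbon steel: T≤10 °C ⇒ hinge +0.150·(-8.6−10) = -2.7900
  SO₂ term: 1.77·3.9^0.52·exp(0.02·45-2.7900) = 0.5426
  Cl⁻ term: 0.102·6.9^0.62·exp(0.033·45+0.04·-8.6) = 1.057
  r_corr = 0.5426 + 1.057 = 1.6 μm/a
ISO 9223 Table 2 (carbon steel): 1.3 < 1.6 ≤ 25 μm/a ⇒ C2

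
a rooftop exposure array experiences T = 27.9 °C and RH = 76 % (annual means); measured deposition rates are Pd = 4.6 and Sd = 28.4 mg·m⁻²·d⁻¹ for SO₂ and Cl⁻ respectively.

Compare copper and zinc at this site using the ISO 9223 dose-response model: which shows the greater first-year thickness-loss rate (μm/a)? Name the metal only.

zinc

copper: f(T) = -0.080·(T−10) [T>10 °C] = -1.4320
  SO₂ term: 0.0053·4.6^0.26·exp(0.059·76-1.4320) = 0.1667
  Sd branch = 0.01025·Sd^0.27·e^(0.036·RH+0.049·T) = 1.531 μm/a
  sum: 0.1667 + 1.531 → r_corr = 1.698 μm/a
zinc: temperature factor f = -0.071·(17.9) = -1.2709
  SO₂ term: 0.0129·4.6^0.44·exp(0.046·76-1.2709) = 0.2336
  Cl⁻ term: 0.0175·28.4^0.57·exp(0.008·76+0.085·27.9) = 2.32
  sum: 0.2336 + 2.32 → r_corr = 2.553 μm/a
Ordering by μm/a: zinc (2.55) > copper (1.7)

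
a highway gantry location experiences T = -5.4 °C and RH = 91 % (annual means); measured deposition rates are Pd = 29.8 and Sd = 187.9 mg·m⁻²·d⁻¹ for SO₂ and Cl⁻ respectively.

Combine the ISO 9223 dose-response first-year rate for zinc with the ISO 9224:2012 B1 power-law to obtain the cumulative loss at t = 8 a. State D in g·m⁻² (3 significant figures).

zinc: f(T) = +0.038·(T−10) [T≤10 °C] = -0.5852
  SO₂ term: 0.0129·29.8^0.44·exp(0.046·91-0.5852) = 2.104
  Sd branch = 0.0175·Sd^0.57·e^(0.008·RH+0.085·T) = 0.4529 μm/a
  sum: 2.104 + 0.4529 → r_corr = 2.557 μm/a
Power-law: D(8) = r_corr · 8^0.813
  D(8) = 2.557 × 8^0.813 = 2.557 × 5.423 = 13.87 μm
  Mass loss = 13.87 μm × 7.14 g/cm³ = 99 g·m⁻²

D(8) = 99.0 g·m⁻²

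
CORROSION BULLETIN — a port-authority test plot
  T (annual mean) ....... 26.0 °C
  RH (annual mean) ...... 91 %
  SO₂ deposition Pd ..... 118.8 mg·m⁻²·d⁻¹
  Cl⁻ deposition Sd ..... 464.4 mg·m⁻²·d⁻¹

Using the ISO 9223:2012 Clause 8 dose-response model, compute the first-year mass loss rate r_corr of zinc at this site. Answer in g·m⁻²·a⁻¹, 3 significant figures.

r_corr = 94.0 g·m⁻²·a⁻¹

zinc: temperature factor f = -0.071·(16.0) = -1.1360
  Pd branch = 0.0129·Pd^0.44·e^(0.046·RH+f) = 2.229 μm/a
  Cl⁻ term: 0.0175·464.4^0.57·exp(0.008·91+0.085·26.0) = 10.94
  r_corr = 2.229 + 10.94 = 13.17 μm/a
Convert to mass loss: 13.17 μm/a × 7.14 g/cm³ = 94.05 g·m⁻²·a⁻¹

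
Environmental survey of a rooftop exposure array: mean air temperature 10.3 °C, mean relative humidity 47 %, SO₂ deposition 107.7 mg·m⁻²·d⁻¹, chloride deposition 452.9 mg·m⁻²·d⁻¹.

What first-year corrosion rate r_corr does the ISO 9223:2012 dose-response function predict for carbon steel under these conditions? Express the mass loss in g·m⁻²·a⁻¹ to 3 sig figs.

carbon steel: f(T) = -0.054·(T−10) [T>10 °C] = -0.0162
  SO₂ term: 1.77·107.7^0.52·exp(0.02·47-0.0162) = 50.81
  Sd branch = 0.102·Sd^0.62·e^(0.033·RH+0.04·T) = 32.2 μm/a
  r_corr = 50.81 + 32.2 = 83.01 μm/a
Convert to mass loss: 83.01 μm/a × 7.85 g/cm³ = 651.6 g·m⁻²·a⁻¹

r_corr = 652 g·m⁻²·a⁻¹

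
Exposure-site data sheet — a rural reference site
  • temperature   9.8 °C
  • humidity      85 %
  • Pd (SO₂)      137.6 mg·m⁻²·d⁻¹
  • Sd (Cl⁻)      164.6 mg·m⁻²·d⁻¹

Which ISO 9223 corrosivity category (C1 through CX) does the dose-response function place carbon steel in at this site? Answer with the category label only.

C5

carbon steel: temperature factor f = +0.150·(-0.2) = -0.0300
  sulphur-dioxide contribution → 121.7 μm/a
  chloride contribution → 59.05 μm/a
  ⇒ r_corr(carbon steel) = 180.8 μm/a
Category bounds: 80…200 μm/a bracket r_corr ⇒ C5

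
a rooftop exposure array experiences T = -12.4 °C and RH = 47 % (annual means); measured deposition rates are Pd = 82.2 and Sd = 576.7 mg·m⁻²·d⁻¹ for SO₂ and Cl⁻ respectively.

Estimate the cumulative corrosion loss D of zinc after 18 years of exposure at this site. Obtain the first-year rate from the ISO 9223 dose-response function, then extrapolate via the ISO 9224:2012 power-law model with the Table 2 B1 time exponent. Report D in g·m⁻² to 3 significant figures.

zinc: T≤10 °C ⇒ hinge +0.038·(-12.4−10) = -0.8512
  Pd branch = 0.0129·Pd^0.44·e^(0.046·RH+f) = 0.333 μm/a
  Cl⁻ term: 0.0175·576.7^0.57·exp(0.008·47+0.085·-12.4) = 0.3329
  r_corr = 0.333 + 0.3329 = 0.6659 μm/a
ISO 9224: D(t) = r_corr · t^b with b = 0.813 (zinc, B1)
  D(18) = 0.6659 × 18^0.813 = 0.6659 × 10.48 = 6.981 μm
  Mass loss = 6.981 μm × 7.14 g/cm³ = 49.85 g·m⁻²

D(18) = 49.8 g·m⁻²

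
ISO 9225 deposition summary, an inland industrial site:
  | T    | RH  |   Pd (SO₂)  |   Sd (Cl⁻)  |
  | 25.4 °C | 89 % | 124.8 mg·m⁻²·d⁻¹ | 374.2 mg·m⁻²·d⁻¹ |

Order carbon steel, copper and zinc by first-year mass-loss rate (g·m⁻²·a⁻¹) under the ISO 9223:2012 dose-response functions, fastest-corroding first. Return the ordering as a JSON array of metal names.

["carbon steel", "zinc", "copper"]

carbon steel: temperature factor f = -0.054·(15.4) = -0.8316
  Pd branch = 1.77·Pd^0.52·e^(0.02·RH+f) = 56.22 μm/a
  Cl⁻ term: 0.102·374.2^0.62·exp(0.033·89+0.04·25.4) = 209.3
  r_corr = 56.22 + 209.3 = 265.5 μm/a
  mass loss = 265.5 μm/a × 7.85 g/cm³ = 2084 g·m⁻²·a⁻¹
copper: f(T) = -0.080·(T−10) [T>10 °C] = -1.2320
  SO₂ term: 0.0053·124.8^0.26·exp(0.059·89-1.2320) = 1.034
  Cl⁻ term: 0.01025·374.2^0.27·exp(0.036·89+0.049·25.4) = 4.34
  sum: 1.034 + 4.34 → r_corr = 5.374 μm/a
  mass loss = 5.374 μm/a × 8.96 g/cm³ = 48.15 g·m⁻²·a⁻¹
zinc: temperature factor f = -0.071·(15.4) = -1.0934
  Pd branch = 0.0129·Pd^0.44·e^(0.046·RH+f) = 2.168 μm/a
  Sd branch = 0.0175·Sd^0.57·e^(0.008·RH+0.085·T) = 9.048 μm/a
  sum: 2.168 + 9.048 → r_corr = 11.22 μm/a
  mass loss = 11.22 μm/a × 7.14 g/cm³ = 80.08 g·m⁻²·a⁻¹
Ordering by g·m⁻²·a⁻¹: carbon steel (2080) > zinc (80.1) > copper (48.2)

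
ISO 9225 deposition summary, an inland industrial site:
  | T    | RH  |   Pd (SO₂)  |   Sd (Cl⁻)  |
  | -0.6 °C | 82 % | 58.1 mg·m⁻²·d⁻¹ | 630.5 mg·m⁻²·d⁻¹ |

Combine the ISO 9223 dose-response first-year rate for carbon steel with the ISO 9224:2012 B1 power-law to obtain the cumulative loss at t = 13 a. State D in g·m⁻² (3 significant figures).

carbon steel: T≤10 °C ⇒ hinge +0.150·(-0.6−10) = -1.5900
  Pd branch = 1.77·Pd^0.52·e^(0.02·RH+f) = 15.38 μm/a
  Sd branch = 0.102·Sd^0.62·e^(0.033·RH+0.04·T) = 81.13 μm/a
  r_corr = 15.38 + 81.13 = 96.51 μm/a
Long-term exponent b (ISO 9224 Table 2, B1) = 0.523
  D(13) = 96.51 × 13^0.523 = 96.51 × 3.825 = 369.1 μm
  Mass loss = 369.1 μm × 7.85 g/cm³ = 2898 g·m⁻²

D(13) = 2.90e+03 g·m⁻²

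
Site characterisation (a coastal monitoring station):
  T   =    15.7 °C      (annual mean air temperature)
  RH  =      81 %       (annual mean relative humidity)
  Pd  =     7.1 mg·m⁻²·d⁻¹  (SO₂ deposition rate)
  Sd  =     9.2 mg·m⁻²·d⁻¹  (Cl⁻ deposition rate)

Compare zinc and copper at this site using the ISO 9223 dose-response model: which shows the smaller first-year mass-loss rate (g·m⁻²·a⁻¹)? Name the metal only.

zinc

zinc: temperature factor f = -0.071·(5.7) = -0.4047
  Pd branch = 0.0129·Pd^0.44·e^(0.046·RH+f) = 0.8464 μm/a
  Sd branch = 0.0175·Sd^0.57·e^(0.008·RH+0.085·T) = 0.4502 μm/a
  r_corr = 0.8464 + 0.4502 = 1.297 μm/a
  mass loss = 1.297 μm/a × 7.14 g/cm³ = 9.257 g·m⁻²·a⁻¹
copper: T>10 °C ⇒ hinge -0.080·(15.7−10) = -0.4560
  Pd branch = 0.0053·Pd^0.26·e^(0.059·RH+f) = 0.6654 μm/a
  Sd branch = 0.01025·Sd^0.27·e^(0.036·RH+0.049·T) = 0.7438 μm/a
  sum: 0.6654 + 0.7438 → r_corr = 1.409 μm/a
  mass loss = 1.409 μm/a × 8.96 g/cm³ = 12.63 g·m⁻²·a⁻¹
Ordering by g·m⁻²·a⁻¹: copper (12.6) > zinc (9.26)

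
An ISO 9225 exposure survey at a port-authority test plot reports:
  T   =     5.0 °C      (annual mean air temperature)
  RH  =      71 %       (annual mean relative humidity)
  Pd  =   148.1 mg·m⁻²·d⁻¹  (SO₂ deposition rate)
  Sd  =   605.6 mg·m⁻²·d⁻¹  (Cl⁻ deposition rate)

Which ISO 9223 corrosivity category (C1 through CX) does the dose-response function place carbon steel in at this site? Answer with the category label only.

carbon steel: temperature factor f = +0.150·(-5.0) = -0.7500
  Pd branch = 1.77·Pd^0.52·e^(0.02·RH+f) = 46.52 μm/a
  Cl⁻ term: 0.102·605.6^0.62·exp(0.033·71+0.04·5.0) = 68.86
  sum: 46.52 + 68.86 → r_corr = 115.4 μm/a
Category bounds: 80…200 μm/a bracket r_corr ⇒ C5

C5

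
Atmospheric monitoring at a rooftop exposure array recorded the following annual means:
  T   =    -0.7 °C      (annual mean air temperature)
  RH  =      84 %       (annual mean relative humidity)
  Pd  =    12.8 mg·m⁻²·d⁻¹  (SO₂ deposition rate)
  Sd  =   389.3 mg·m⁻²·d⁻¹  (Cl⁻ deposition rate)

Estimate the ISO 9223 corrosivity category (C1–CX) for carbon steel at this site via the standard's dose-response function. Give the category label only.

carbon steel: temperature factor f = +0.150·(-10.7) = -1.6050
  sulphur-dioxide contribution → 7.183 μm/a
  chloride contribution → 64.01 μm/a
  total first-year rate 71.2 μm/a
Category bounds: 50…80 μm/a bracket r_corr ⇒ C4

C4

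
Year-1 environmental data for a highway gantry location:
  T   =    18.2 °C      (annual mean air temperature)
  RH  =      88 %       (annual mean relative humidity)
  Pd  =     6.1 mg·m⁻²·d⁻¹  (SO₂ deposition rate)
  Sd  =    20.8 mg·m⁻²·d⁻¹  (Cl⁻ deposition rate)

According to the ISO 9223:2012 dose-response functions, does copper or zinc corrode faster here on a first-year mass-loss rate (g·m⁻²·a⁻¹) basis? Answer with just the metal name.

copper: temperature factor f = -0.080·(8.2) = -0.6560
  Pd branch = 0.0053·Pd^0.26·e^(0.059·RH+f) = 0.7914 μm/a
  Sd branch = 0.01025·Sd^0.27·e^(0.036·RH+0.049·T) = 1.348 μm/a
  r_corr = 0.7914 + 1.348 = 2.14 μm/a
  mass loss = 2.14 μm/a × 8.96 g/cm³ = 19.17 g·m⁻²·a⁻¹
zinc: f(T) = -0.071·(T−10) [T>10 °C] = -0.5822
  SO₂ term: 0.0129·6.1^0.44·exp(0.046·88-0.5822) = 0.9148
  Cl⁻ term: 0.0175·20.8^0.57·exp(0.008·88+0.085·18.2) = 0.9374
  r_corr = 0.9148 + 0.9374 = 1.852 μm/a
  mass loss = 1.852 μm/a × 7.14 g/cm³ = 13.22 g·m⁻²·a⁻¹
Ordering by g·m⁻²·a⁻¹: copper (19.2) > zinc (13.2)

copper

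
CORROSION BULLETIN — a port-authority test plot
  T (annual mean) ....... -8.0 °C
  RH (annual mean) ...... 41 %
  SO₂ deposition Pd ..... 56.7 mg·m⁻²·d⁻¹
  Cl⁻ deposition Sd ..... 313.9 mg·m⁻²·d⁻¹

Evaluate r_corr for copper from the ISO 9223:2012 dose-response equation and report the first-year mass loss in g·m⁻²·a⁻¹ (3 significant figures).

r_corr = 1.44 g·m⁻²·a⁻¹

copper: f(T) = +0.126·(T−10) [T≤10 °C] = -2.2680
  sulphur-dioxide contribution → 0.01761 μm/a
  chloride contribution → 0.1431 μm/a
  ⇒ r_corr(copper) = 0.1607 μm/a
Convert to mass loss: 0.1607 μm/a × 8.96 g/cm³ = 1.44 g·m⁻²·a⁻¹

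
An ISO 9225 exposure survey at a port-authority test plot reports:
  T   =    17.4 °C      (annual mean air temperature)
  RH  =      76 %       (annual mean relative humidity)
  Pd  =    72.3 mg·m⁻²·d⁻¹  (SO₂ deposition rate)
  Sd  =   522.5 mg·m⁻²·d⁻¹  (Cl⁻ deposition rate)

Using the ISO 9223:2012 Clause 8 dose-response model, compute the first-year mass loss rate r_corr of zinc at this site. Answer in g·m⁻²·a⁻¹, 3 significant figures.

zinc: temperature factor f = -0.071·(7.4) = -0.5254
  SO₂ term: 0.0129·72.3^0.44·exp(0.046·76-0.5254) = 1.655
  Sd branch = 0.0175·Sd^0.57·e^(0.008·RH+0.085·T) = 4.997 μm/a
  r_corr = 1.655 + 4.997 = 6.652 μm/a
Convert to mass loss: 6.652 μm/a × 7.14 g/cm³ = 47.49 g·m⁻²·a⁻¹

r_corr = 47.5 g·m⁻²·a⁻¹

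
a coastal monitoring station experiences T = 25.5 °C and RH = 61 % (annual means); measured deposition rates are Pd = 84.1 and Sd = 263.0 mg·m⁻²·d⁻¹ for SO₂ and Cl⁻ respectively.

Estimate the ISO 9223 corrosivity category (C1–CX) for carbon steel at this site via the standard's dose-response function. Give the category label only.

carbon steel: temperature factor f = -0.054·(15.5) = -0.8370
  sulphur-dioxide contribution → 26.01 μm/a
  chloride contribution → 67.02 μm/a
  ⇒ r_corr(carbon steel) = 93.03 μm/a
93 μm/a falls in (80, 200] for carbon steel → category C5

C5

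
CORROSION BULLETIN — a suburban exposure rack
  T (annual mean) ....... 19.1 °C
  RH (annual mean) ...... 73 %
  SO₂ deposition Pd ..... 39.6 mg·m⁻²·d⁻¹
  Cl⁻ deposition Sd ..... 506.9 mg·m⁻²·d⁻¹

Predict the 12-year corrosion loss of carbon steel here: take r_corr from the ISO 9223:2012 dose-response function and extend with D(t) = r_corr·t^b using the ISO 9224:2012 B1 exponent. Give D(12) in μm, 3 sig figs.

D(12) = 541 μm

carbon steel: f(T) = -0.054·(T−10) [T>10 °C] = -0.4914
  sulphur-dioxide contribution → 31.58 μm/a
  chloride contribution → 115.8 μm/a
  ⇒ r_corr(carbon steel) = 147.4 μm/a
Power-law: D(12) = r_corr · 12^0.523
  D(12) = 147.4 × 12^0.523 = 147.4 × 3.668 = 540.5 μm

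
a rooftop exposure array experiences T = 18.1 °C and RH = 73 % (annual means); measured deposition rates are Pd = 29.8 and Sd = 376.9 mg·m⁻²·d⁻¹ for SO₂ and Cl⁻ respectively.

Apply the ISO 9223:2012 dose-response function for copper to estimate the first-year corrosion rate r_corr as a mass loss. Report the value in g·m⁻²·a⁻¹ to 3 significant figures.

r_corr = 19.8 g·m⁻²·a⁻¹

copper: f(T) = -0.080·(T−10) [T>10 °C] = -0.6480
  SO₂ term: 0.0053·29.8^0.26·exp(0.059·73-0.6480) = 0.4973
  Cl⁻ term: 0.01025·376.9^0.27·exp(0.036·73+0.049·18.1) = 1.709
  r_corr = 0.4973 + 1.709 = 2.207 μm/a
Convert to mass loss: 2.207 μm/a × 8.96 g/cm³ = 19.77 g·m⁻²·a⁻¹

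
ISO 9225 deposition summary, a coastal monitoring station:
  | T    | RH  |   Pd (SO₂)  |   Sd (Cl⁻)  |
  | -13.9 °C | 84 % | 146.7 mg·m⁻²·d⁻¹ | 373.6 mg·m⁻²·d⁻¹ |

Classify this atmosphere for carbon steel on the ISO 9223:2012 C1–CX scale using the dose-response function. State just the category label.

carbon steel: f(T) = +0.150·(T−10) [T≤10 °C] = -3.5850
  Pd branch = 1.77·Pd^0.52·e^(0.02·RH+f) = 3.525 μm/a
  Cl⁻ term: 0.102·373.6^0.62·exp(0.033·84+0.04·-13.9) = 36.8
  sum: 3.525 + 36.8 → r_corr = 40.33 μm/a
40.3 μm/a falls in (25, 50] for carbon steel → category C3

C3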